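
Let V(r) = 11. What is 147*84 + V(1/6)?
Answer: 12359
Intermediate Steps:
147*84 + V(1/6) = 147*84 + 11 = 12348 + 11 = 12359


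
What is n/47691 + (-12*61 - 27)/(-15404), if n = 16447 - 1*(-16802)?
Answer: 182788355/244877388 ≈ 0.74645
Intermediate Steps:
n = 33249 (n = 16447 + 16802 = 33249)
n/47691 + (-12*61 - 27)/(-15404) = 33249/47691 + (-12*61 - 27)/(-15404) = 33249*(1/47691) + (-732 - 27)*(-1/15404) = 11083/15897 - 759*(-1/15404) = 11083/15897 + 759/15404 = 182788355/244877388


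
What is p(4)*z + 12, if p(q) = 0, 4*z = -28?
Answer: 12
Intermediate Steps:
z = -7 (z = (¼)*(-28) = -7)
p(4)*z + 12 = 0*(-7) + 12 = 0 + 12 = 12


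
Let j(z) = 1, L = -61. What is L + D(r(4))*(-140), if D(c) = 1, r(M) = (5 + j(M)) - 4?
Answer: -201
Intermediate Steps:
r(M) = 2 (r(M) = (5 + 1) - 4 = 6 - 4 = 2)
L + D(r(4))*(-140) = -61 + 1*(-140) = -61 - 140 = -201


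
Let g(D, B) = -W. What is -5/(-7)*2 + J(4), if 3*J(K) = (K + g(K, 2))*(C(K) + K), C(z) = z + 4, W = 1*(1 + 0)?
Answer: 94/7 ≈ 13.429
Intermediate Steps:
W = 1 (W = 1*1 = 1)
g(D, B) = -1 (g(D, B) = -1*1 = -1)
C(z) = 4 + z
J(K) = (-1 + K)*(4 + 2*K)/3 (J(K) = ((K - 1)*((4 + K) + K))/3 = ((-1 + K)*(4 + 2*K))/3 = (-1 + K)*(4 + 2*K)/3)
-5/(-7)*2 + J(4) = -5/(-7)*2 + (-4/3 + (⅔)*4 + (⅔)*4²) = -5*(-⅐)*2 + (-4/3 + 8/3 + (⅔)*16) = (5/7)*2 + (-4/3 + 8/3 + 32/3) = 10/7 + 12 = 94/7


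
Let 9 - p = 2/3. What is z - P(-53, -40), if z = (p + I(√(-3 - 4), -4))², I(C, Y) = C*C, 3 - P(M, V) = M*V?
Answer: 19069/9 ≈ 2118.8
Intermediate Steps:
P(M, V) = 3 - M*V
p = 25/3 (p = 9 - 2/3 = 9 - 1*⅔ = 9 - ⅔ = 25/3 ≈ 8.3333)
I(C, Y) = C²
z = 16/9 (z = (25/3 + (√(-3 - 4))²)² = (25/3 + (√(-7))²)² = (25/3 + (I*√7)²)² = (25/3 - 7)² = (4/3)² = 16/9 ≈ 1.7778)
z - P(-53, -40) = 16/9 - (3 - 1*(-53)*(-40)) = 16/9 - (3 - 2120) = 16/9 - 1*(-2117) = 16/9 + 2117 = 19069/9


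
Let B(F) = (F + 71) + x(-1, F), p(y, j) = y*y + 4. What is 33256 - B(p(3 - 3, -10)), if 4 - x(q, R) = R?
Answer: 33181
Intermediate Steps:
x(q, R) = 4 - R
p(y, j) = 4 + y**2 (p(y, j) = y**2 + 4 = 4 + y**2)
B(F) = 75 (B(F) = (F + 71) + (4 - F) = (71 + F) + (4 - F) = 75)
33256 - B(p(3 - 3, -10)) = 33256 - 1*75 = 33256 - 75 = 33181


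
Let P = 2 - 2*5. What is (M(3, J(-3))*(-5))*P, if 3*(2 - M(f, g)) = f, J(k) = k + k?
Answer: 40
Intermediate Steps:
J(k) = 2*k
P = -8 (P = 2 - 10 = -8)
M(f, g) = 2 - f/3
(M(3, J(-3))*(-5))*P = ((2 - ⅓*3)*(-5))*(-8) = ((2 - 1)*(-5))*(-8) = (1*(-5))*(-8) = -5*(-8) = 40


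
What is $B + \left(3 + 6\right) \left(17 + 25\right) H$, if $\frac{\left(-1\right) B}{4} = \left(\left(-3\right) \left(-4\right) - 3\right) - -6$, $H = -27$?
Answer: $-10266$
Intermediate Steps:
$B = -60$ ($B = - 4 \left(\left(\left(-3\right) \left(-4\right) - 3\right) - -6\right) = - 4 \left(\left(12 - 3\right) + 6\right) = - 4 \left(9 + 6\right) = \left(-4\right) 15 = -60$)
$B + \left(3 + 6\right) \left(17 + 25\right) H = -60 + \left(3 + 6\right) \left(17 + 25\right) \left(-27\right) = -60 + 9 \cdot 42 \left(-27\right) = -60 + 378 \left(-27\right) = -60 - 10206 = -10266$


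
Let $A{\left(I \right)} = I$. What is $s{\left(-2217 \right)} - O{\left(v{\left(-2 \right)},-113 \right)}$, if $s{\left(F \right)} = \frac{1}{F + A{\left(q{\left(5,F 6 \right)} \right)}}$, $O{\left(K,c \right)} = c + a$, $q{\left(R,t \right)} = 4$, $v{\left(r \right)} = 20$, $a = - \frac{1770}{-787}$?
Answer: $\frac{192886506}{1741631} \approx 110.75$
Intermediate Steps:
$a = \frac{1770}{787}$ ($a = \left(-1770\right) \left(- \frac{1}{787}\right) = \frac{1770}{787} \approx 2.249$)
$O{\left(K,c \right)} = \frac{1770}{787} + c$ ($O{\left(K,c \right)} = c + \frac{1770}{787} = \frac{1770}{787} + c$)
$s{\left(F \right)} = \frac{1}{4 + F}$ ($s{\left(F \right)} = \frac{1}{F + 4} = \frac{1}{4 + F}$)
$s{\left(-2217 \right)} - O{\left(v{\left(-2 \right)},-113 \right)} = \frac{1}{4 - 2217} - \left(\frac{1770}{787} - 113\right) = \frac{1}{-2213} - - \frac{87161}{787} = - \frac{1}{2213} + \frac{87161}{787} = \frac{192886506}{1741631}$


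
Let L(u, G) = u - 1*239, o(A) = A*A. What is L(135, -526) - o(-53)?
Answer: -2913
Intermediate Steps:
o(A) = A**2
L(u, G) = -239 + u (L(u, G) = u - 239 = -239 + u)
L(135, -526) - o(-53) = (-239 + 135) - 1*(-53)**2 = -104 - 1*2809 = -104 - 2809 = -2913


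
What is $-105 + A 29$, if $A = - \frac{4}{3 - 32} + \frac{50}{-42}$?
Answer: $- \frac{2846}{21} \approx -135.52$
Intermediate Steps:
$A = - \frac{641}{609}$ ($A = - \frac{4}{-29} + 50 \left(- \frac{1}{42}\right) = \left(-4\right) \left(- \frac{1}{29}\right) - \frac{25}{21} = \frac{4}{29} - \frac{25}{21} = - \frac{641}{609} \approx -1.0525$)
$-105 + A 29 = -105 - \frac{641}{21} = - \frac{2846}{21}$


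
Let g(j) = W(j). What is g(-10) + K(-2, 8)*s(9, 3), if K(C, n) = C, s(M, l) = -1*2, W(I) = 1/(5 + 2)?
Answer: 29/7 ≈ 4.1429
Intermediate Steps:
W(I) = ⅐ (W(I) = 1/7 = ⅐)
s(M, l) = -2
g(j) = ⅐
g(-10) + K(-2, 8)*s(9, 3) = ⅐ - 2*(-2) = ⅐ + 4 = 29/7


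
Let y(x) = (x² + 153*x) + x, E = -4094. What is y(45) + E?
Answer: 4861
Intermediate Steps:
y(x) = x² + 154*x
y(45) + E = 45*(154 + 45) - 4094 = 45*199 - 4094 = 8955 - 4094 = 4861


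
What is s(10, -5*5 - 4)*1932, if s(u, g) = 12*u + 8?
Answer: 247296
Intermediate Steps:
s(u, g) = 8 + 12*u
s(10, -5*5 - 4)*1932 = (8 + 12*10)*1932 = (8 + 120)*1932 = 128*1932 = 247296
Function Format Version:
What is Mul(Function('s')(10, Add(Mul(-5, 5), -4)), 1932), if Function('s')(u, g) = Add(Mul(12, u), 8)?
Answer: 247296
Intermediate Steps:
Function('s')(u, g) = Add(8, Mul(12, u))
Mul(Function('s')(10, Add(Mul(-5, 5), -4)), 1932) = Mul(Add(8, Mul(12, 10)), 1932) = Mul(Add(8, 120), 1932) = Mul(128, 1932) = 247296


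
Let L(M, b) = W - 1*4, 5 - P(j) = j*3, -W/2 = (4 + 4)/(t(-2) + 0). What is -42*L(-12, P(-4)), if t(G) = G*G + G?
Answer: 504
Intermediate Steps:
t(G) = G + G² (t(G) = G² + G = G + G²)
W = -8 (W = -2*(4 + 4)/(-2*(1 - 2) + 0) = -16/(-2*(-1) + 0) = -16/(2 + 0) = -16/2 = -2*4 = -8)
P(j) = 5 - 3*j (P(j) = 5 - j*3 = 5 - 3*j)
L(M, b) = -12 (L(M, b) = -8 - 1*4 = -8 - 4 = -12)
-42*L(-12, P(-4)) = -42*(-12) = 504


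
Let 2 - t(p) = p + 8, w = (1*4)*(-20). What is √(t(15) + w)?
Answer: I*√101 ≈ 10.05*I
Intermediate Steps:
w = -80 (w = 4*(-20) = -80)
t(p) = -6 - p (t(p) = 2 - (p + 8) = 2 - (8 + p) = 2 + (-8 - p) = -6 - p)
√(t(15) + w) = √((-6 - 1*15) - 80) = √((-6 - 15) - 80) = √(-21 - 80) = √(-101) = I*√101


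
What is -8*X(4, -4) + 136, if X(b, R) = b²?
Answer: 8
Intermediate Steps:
-8*X(4, -4) + 136 = -8*4² + 136 = -8*16 + 136 = -128 + 136 = 8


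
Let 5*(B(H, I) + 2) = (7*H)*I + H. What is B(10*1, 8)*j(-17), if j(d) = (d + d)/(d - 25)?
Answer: 272/3 ≈ 90.667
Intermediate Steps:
B(H, I) = -2 + H/5 + 7*H*I/5 (B(H, I) = -2 + ((7*H)*I + H)/5 = -2 + (7*H*I + H)/5 = -2 + (H + 7*H*I)/5 = -2 + (H/5 + 7*H*I/5) = -2 + H/5 + 7*H*I/5)
j(d) = 2*d/(-25 + d) (j(d) = (2*d)/(-25 + d) = 2*d/(-25 + d))
B(10*1, 8)*j(-17) = (-2 + (10*1)/5 + (7/5)*(10*1)*8)*(2*(-17)/(-25 - 17)) = (-2 + (1/5)*10 + (7/5)*10*8)*(2*(-17)/(-42)) = (-2 + 2 + 112)*(2*(-17)*(-1/42)) = 112*(17/21) = 272/3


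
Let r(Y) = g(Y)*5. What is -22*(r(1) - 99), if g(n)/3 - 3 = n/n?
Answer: 858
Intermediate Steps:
g(n) = 12 (g(n) = 9 + 3*(n/n) = 9 + 3*1 = 9 + 3 = 12)
r(Y) = 60 (r(Y) = 12*5 = 60)
-22*(r(1) - 99) = -22*(60 - 99) = -22*(-39) = 858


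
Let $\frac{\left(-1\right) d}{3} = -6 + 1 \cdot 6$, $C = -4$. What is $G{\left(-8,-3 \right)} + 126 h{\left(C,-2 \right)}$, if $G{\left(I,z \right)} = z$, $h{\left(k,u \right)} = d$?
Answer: $-3$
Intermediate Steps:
$d = 0$ ($d = - 3 \left(-6 + 1 \cdot 6\right) = - 3 \left(-6 + 6\right) = \left(-3\right) 0 = 0$)
$h{\left(k,u \right)} = 0$
$G{\left(-8,-3 \right)} + 126 h{\left(C,-2 \right)} = -3 + 126 \cdot 0 = -3 + 0 = -3$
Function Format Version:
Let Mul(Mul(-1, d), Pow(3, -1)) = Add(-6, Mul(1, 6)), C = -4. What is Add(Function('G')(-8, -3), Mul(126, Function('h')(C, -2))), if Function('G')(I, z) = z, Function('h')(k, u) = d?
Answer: -3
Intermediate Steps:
d = 0 (d = Mul(-3, Add(-6, Mul(1, 6))) = Mul(-3, Add(-6, 6)) = Mul(-3, 0) = 0)
Function('h')(k, u) = 0
Add(Function('G')(-8, -3), Mul(126, Function('h')(C, -2))) = Add(-3, Mul(126, 0)) = Add(-3, 0) = -3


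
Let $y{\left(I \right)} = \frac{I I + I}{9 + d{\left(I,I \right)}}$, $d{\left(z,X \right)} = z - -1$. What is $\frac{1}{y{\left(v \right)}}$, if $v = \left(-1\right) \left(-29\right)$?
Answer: $\frac{13}{290} \approx 0.044828$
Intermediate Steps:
$d{\left(z,X \right)} = 1 + z$ ($d{\left(z,X \right)} = z + 1 = 1 + z$)
$v = 29$
$y{\left(I \right)} = \frac{I + I^{2}}{10 + I}$ ($y{\left(I \right)} = \frac{I I + I}{9 + \left(1 + I\right)} = \frac{I^{2} + I}{10 + I} = \frac{I + I^{2}}{10 + I}$)
$\frac{1}{y{\left(v \right)}} = \frac{1}{29 \frac{1}{10 + 29} \left(1 + 29\right)} = \frac{1}{29 \cdot \frac{1}{39} \cdot 30} = \frac{1}{\frac{290}{13}} = \frac{13}{290}$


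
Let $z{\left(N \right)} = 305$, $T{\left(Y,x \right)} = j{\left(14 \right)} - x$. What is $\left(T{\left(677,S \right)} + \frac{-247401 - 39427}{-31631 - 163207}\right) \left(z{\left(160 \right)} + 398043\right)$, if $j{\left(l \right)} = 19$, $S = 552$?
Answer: $- \frac{20626823131724}{97419} \approx -2.1173 \cdot 10^{8}$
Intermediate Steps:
$T{\left(Y,x \right)} = 19 - x$
$\left(T{\left(677,S \right)} + \frac{-247401 - 39427}{-31631 - 163207}\right) \left(z{\left(160 \right)} + 398043\right) = \left(\left(19 - 552\right) + \frac{-247401 - 39427}{-31631 - 163207}\right) \left(305 + 398043\right) = \left(\left(19 - 552\right) - \frac{286828}{-194838}\right) 398348 = \left(-533 - - \frac{143414}{97419}\right) 398348 = \left(-533 + \frac{143414}{97419}\right) 398348 = \left(- \frac{51780913}{97419}\right) 398348 = - \frac{20626823131724}{97419}$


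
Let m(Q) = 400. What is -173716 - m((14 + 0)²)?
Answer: -174116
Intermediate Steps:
-173716 - m((14 + 0)²) = -173716 - 1*400 = -173716 - 400 = -174116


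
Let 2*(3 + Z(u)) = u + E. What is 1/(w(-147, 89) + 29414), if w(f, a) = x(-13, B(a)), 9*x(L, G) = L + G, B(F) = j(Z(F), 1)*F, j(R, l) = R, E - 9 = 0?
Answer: 9/268807 ≈ 3.3481e-5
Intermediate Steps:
E = 9 (E = 9 + 0 = 9)
Z(u) = 3/2 + u/2 (Z(u) = -3 + (u + 9)/2 = -3 + (9 + u)/2 = -3 + (9/2 + u/2) = 3/2 + u/2)
B(F) = F*(3/2 + F/2) (B(F) = (3/2 + F/2)*F = F*(3/2 + F/2))
x(L, G) = G/9 + L/9 (x(L, G) = (L + G)/9 = (G + L)/9 = G/9 + L/9)
w(f, a) = -13/9 + a*(3 + a)/18 (w(f, a) = (a*(3 + a)/2)/9 + (⅑)*(-13) = a*(3 + a)/18 - 13/9 = -13/9 + a*(3 + a)/18)
1/(w(-147, 89) + 29414) = 1/((-13/9 + (1/18)*89*(3 + 89)) + 29414) = 1/((-13/9 + (1/18)*89*92) + 29414) = 1/((-13/9 + 4094/9) + 29414) = 1/(4081/9 + 29414) = 1/(268807/9) = 9/268807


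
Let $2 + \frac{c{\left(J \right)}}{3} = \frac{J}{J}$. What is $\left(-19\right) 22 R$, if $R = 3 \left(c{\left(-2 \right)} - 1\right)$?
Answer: $5016$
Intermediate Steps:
$c{\left(J \right)} = -3$ ($c{\left(J \right)} = -6 + 3 \frac{J}{J} = -6 + 3 \cdot 1 = -6 + 3 = -3$)
$R = -12$ ($R = 3 \left(-3 - 1\right) = 3 \left(-4\right) = -12$)
$\left(-19\right) 22 R = \left(-19\right) 22 \left(-12\right) = \left(-418\right) \left(-12\right) = 5016$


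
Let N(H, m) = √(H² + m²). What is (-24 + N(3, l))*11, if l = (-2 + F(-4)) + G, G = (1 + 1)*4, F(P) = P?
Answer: -264 + 11*√13 ≈ -224.34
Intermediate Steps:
G = 8 (G = 2*4 = 8)
l = 2 (l = (-2 - 4) + 8 = -6 + 8 = 2)
(-24 + N(3, l))*11 = (-24 + √(3² + 2²))*11 = (-24 + √(9 + 4))*11 = (-24 + √13)*11 = -264 + 11*√13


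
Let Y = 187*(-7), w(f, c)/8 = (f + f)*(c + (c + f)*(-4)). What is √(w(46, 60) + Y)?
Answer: I*√269213 ≈ 518.86*I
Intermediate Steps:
w(f, c) = 16*f*(-4*f - 3*c) (w(f, c) = 8*((f + f)*(c + (c + f)*(-4))) = 8*((2*f)*(c + (-4*c - 4*f))) = 8*((2*f)*(-4*f - 3*c)) = 8*(2*f*(-4*f - 3*c)) = 16*f*(-4*f - 3*c))
Y = -1309
√(w(46, 60) + Y) = √(-16*46*(3*60 + 4*46) - 1309) = √(-16*46*(180 + 184) - 1309) = √(-16*46*364 - 1309) = √(-267904 - 1309) = √(-269213) = I*√269213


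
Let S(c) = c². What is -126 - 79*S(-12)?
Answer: -11502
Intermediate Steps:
-126 - 79*S(-12) = -126 - 79*(-12)² = -126 - 79*144 = -126 - 11376 = -11502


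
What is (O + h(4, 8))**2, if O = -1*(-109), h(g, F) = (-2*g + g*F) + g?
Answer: 18769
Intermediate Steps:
h(g, F) = -g + F*g (h(g, F) = (-2*g + F*g) + g = -g + F*g)
O = 109
(O + h(4, 8))**2 = (109 + 4*(-1 + 8))**2 = (109 + 4*7)**2 = (109 + 28)**2 = 137**2 = 18769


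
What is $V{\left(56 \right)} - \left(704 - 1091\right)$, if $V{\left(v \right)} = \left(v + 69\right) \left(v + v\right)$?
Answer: $14387$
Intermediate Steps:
$V{\left(v \right)} = 2 v \left(69 + v\right)$ ($V{\left(v \right)} = \left(69 + v\right) 2 v = 2 v \left(69 + v\right)$)
$V{\left(56 \right)} - \left(704 - 1091\right) = 2 \cdot 56 \left(69 + 56\right) - \left(704 - 1091\right) = 2 \cdot 56 \cdot 125 - \left(704 - 1091\right) = 14000 - -387 = 14000 + 387 = 14387$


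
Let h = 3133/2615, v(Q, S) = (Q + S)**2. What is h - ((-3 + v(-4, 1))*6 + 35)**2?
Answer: -13179082/2615 ≈ -5039.8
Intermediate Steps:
h = 3133/2615 (h = 3133*(1/2615) = 3133/2615 ≈ 1.1981)
h - ((-3 + v(-4, 1))*6 + 35)**2 = 3133/2615 - ((-3 + (-4 + 1)**2)*6 + 35)**2 = 3133/2615 - ((-3 + (-3)**2)*6 + 35)**2 = 3133/2615 - ((-3 + 9)*6 + 35)**2 = 3133/2615 - (6*6 + 35)**2 = 3133/2615 - (36 + 35)**2 = 3133/2615 - 1*71**2 = 3133/2615 - 1*5041 = 3133/2615 - 5041 = -13179082/2615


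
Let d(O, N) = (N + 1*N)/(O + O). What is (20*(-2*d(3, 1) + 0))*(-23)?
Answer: 920/3 ≈ 306.67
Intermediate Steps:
d(O, N) = N/O (d(O, N) = (N + N)/((2*O)) = (2*N)*(1/(2*O)) = N/O)
(20*(-2*d(3, 1) + 0))*(-23) = (20*(-2/3 + 0))*(-23) = (20*(-2*⅓ + 0))*(-23) = (20*(-⅔ + 0))*(-23) = (20*(-⅔))*(-23) = -40/3*(-23) = 920/3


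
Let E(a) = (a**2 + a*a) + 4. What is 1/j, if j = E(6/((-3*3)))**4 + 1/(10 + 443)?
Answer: 990711/565964683 ≈ 0.0017505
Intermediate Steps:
E(a) = 4 + 2*a**2 (E(a) = (a**2 + a**2) + 4 = 2*a**2 + 4 = 4 + 2*a**2)
j = 565964683/990711 (j = (4 + 2*(6/((-3*3)))**2)**4 + 1/(10 + 443) = (4 + 2*(6/(-9))**2)**4 + 1/453 = (4 + 2*(6*(-1/9))**2)**4 + 1/453 = (4 + 2*(-2/3)**2)**4 + 1/453 = (4 + 2*(4/9))**4 + 1/453 = (4 + 8/9)**4 + 1/453 = (44/9)**4 + 1/453 = 3748096/6561 + 1/453 = 565964683/990711 ≈ 571.27)
1/j = 1/(565964683/990711) = 990711/565964683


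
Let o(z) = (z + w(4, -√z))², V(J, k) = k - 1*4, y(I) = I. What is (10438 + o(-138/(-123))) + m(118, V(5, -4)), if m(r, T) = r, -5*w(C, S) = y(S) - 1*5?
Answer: 443807011/42025 + 174*√1886/8405 ≈ 10561.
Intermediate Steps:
V(J, k) = -4 + k (V(J, k) = k - 4 = -4 + k)
w(C, S) = 1 - S/5 (w(C, S) = -(S - 1*5)/5 = -(S - 5)/5 = -(-5 + S)/5 = 1 - S/5)
o(z) = (1 + z + √z/5)² (o(z) = (z + (1 - (-1)*√z/5))² = (z + (1 + √z/5))² = (1 + z + √z/5)²)
(10438 + o(-138/(-123))) + m(118, V(5, -4)) = (10438 + (5 + √(-138/(-123)) + 5*(-138/(-123)))²/25) + 118 = (10438 + (5 + √(-138*(-1/123)) + 5*(-138*(-1/123)))²/25) + 118 = (10438 + (5 + √(46/41) + 5*(46/41))²/25) + 118 = (10438 + (5 + √1886/41 + 230/41)²/25) + 118 = (10438 + (435/41 + √1886/41)²/25) + 118 = 10556 + (435/41 + √1886/41)²/25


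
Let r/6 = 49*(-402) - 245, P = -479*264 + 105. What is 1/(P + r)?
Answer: -1/246009 ≈ -4.0649e-6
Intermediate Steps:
P = -126351 (P = -126456 + 105 = -126351)
r = -119658 (r = 6*(49*(-402) - 245) = 6*(-19698 - 245) = 6*(-19943) = -119658)
1/(P + r) = 1/(-126351 - 119658) = 1/(-246009) = -1/246009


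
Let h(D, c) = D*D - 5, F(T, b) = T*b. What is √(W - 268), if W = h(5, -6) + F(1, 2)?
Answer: I*√246 ≈ 15.684*I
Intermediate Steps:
h(D, c) = -5 + D² (h(D, c) = D² - 5 = -5 + D²)
W = 22 (W = (-5 + 5²) + 1*2 = (-5 + 25) + 2 = 20 + 2 = 22)
√(W - 268) = √(22 - 268) = √(-246) = I*√246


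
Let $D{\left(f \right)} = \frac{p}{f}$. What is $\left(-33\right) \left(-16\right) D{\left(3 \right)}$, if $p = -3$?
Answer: $-528$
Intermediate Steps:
$D{\left(f \right)} = - \frac{3}{f}$
$\left(-33\right) \left(-16\right) D{\left(3 \right)} = \left(-33\right) \left(-16\right) \left(- \frac{3}{3}\right) = 528 \left(\left(-3\right) \frac{1}{3}\right) = 528 \left(-1\right) = -528$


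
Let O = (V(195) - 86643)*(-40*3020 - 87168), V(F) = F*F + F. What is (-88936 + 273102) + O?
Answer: 10070618630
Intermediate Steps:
V(F) = F + F² (V(F) = F² + F = F + F²)
O = 10070434464 (O = (195*(1 + 195) - 86643)*(-40*3020 - 87168) = (195*196 - 86643)*(-120800 - 87168) = (38220 - 86643)*(-207968) = -48423*(-207968) = 10070434464)
(-88936 + 273102) + O = (-88936 + 273102) + 10070434464 = 184166 + 10070434464 = 10070618630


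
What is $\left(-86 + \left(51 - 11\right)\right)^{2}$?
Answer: $2116$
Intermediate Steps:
$\left(-86 + \left(51 - 11\right)\right)^{2} = \left(-86 + 40\right)^{2} = \left(-46\right)^{2} = 2116$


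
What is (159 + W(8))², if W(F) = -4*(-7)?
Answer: 34969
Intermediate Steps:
W(F) = 28
(159 + W(8))² = (159 + 28)² = 187² = 34969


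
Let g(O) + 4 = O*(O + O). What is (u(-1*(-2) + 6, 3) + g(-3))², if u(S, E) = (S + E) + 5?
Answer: 900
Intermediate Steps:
g(O) = -4 + 2*O² (g(O) = -4 + O*(O + O) = -4 + O*(2*O) = -4 + 2*O²)
u(S, E) = 5 + E + S (u(S, E) = (E + S) + 5 = 5 + E + S)
(u(-1*(-2) + 6, 3) + g(-3))² = ((5 + 3 + (-1*(-2) + 6)) + (-4 + 2*(-3)²))² = ((5 + 3 + (2 + 6)) + (-4 + 2*9))² = ((5 + 3 + 8) + (-4 + 18))² = (16 + 14)² = 30² = 900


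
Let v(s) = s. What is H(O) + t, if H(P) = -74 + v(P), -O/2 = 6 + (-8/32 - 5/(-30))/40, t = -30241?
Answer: -7278479/240 ≈ -30327.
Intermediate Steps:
O = -2879/240 (O = -2*(6 + (-8/32 - 5/(-30))/40) = -2*(6 + (-8*1/32 - 5*(-1/30))*(1/40)) = -2*(6 + (-1/4 + 1/6)*(1/40)) = -2*(6 - 1/12*1/40) = -2*(6 - 1/480) = -2*2879/480 = -2879/240 ≈ -11.996)
H(P) = -74 + P
H(O) + t = (-74 - 2879/240) - 30241 = -20639/240 - 30241 = -7278479/240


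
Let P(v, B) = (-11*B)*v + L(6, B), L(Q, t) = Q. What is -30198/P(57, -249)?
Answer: -10066/52043 ≈ -0.19342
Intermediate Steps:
P(v, B) = 6 - 11*B*v (P(v, B) = (-11*B)*v + 6 = -11*B*v + 6 = 6 - 11*B*v)
-30198/P(57, -249) = -30198/(6 - 11*(-249)*57) = -30198/(6 + 156123) = -30198/156129 = -30198*1/156129 = -10066/52043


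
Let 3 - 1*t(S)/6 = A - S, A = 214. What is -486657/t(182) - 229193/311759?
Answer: 50559940027/18082022 ≈ 2796.1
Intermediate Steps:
t(S) = -1266 + 6*S (t(S) = 18 - 6*(214 - S) = 18 + (-1284 + 6*S) = -1266 + 6*S)
-486657/t(182) - 229193/311759 = -486657/(-1266 + 6*182) - 229193/311759 = -486657/(-1266 + 1092) - 229193*1/311759 = -486657/(-174) - 229193/311759 = -486657*(-1/174) - 229193/311759 = 162219/58 - 229193/311759 = 50559940027/18082022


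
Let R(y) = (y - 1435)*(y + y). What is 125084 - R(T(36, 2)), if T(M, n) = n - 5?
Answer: 116456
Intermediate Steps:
T(M, n) = -5 + n
R(y) = 2*y*(-1435 + y) (R(y) = (-1435 + y)*(2*y) = 2*y*(-1435 + y))
125084 - R(T(36, 2)) = 125084 - 2*(-5 + 2)*(-1435 + (-5 + 2)) = 125084 - 2*(-3)*(-1435 - 3) = 125084 - 2*(-3)*(-1438) = 125084 - 1*8628 = 125084 - 8628 = 116456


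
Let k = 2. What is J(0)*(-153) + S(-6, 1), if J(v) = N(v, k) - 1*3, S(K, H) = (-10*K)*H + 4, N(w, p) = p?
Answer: 217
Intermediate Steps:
S(K, H) = 4 - 10*H*K (S(K, H) = -10*H*K + 4 = 4 - 10*H*K)
J(v) = -1 (J(v) = 2 - 1*3 = 2 - 3 = -1)
J(0)*(-153) + S(-6, 1) = -1*(-153) + (4 - 10*1*(-6)) = 153 + (4 + 60) = 153 + 64 = 217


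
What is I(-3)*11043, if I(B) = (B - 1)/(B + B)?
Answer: 7362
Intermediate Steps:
I(B) = (-1 + B)/(2*B) (I(B) = (-1 + B)/((2*B)) = (-1 + B)*(1/(2*B)) = (-1 + B)/(2*B))
I(-3)*11043 = ((½)*(-1 - 3)/(-3))*11043 = ((½)*(-⅓)*(-4))*11043 = (⅔)*11043 = 7362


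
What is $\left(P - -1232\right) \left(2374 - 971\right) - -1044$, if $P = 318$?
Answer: $2175694$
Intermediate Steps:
$\left(P - -1232\right) \left(2374 - 971\right) - -1044 = \left(318 - -1232\right) \left(2374 - 971\right) - -1044 = \left(318 + 1232\right) 1403 + 1044 = 1550 \cdot 1403 + 1044 = 2174650 + 1044 = 2175694$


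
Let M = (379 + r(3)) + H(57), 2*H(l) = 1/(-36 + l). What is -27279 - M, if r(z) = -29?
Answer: -1160419/42 ≈ -27629.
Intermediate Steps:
H(l) = 1/(2*(-36 + l))
M = 14701/42 (M = (379 - 29) + 1/(2*(-36 + 57)) = 350 + (½)/21 = 350 + (½)*(1/21) = 350 + 1/42 = 14701/42 ≈ 350.02)
-27279 - M = -27279 - 1*14701/42 = -27279 - 14701/42 = -1160419/42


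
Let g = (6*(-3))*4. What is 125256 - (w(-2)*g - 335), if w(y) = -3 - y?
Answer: 125519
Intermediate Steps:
g = -72 (g = -18*4 = -72)
125256 - (w(-2)*g - 335) = 125256 - ((-3 - 1*(-2))*(-72) - 335) = 125256 - ((-3 + 2)*(-72) - 335) = 125256 - (-1*(-72) - 335) = 125256 - (72 - 335) = 125256 - 1*(-263) = 125256 + 263 = 125519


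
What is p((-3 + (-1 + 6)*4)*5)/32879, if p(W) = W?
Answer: 85/32879 ≈ 0.0025852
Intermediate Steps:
p((-3 + (-1 + 6)*4)*5)/32879 = ((-3 + (-1 + 6)*4)*5)/32879 = ((-3 + 5*4)*5)*(1/32879) = ((-3 + 20)*5)*(1/32879) = (17*5)*(1/32879) = 85*(1/32879) = 85/32879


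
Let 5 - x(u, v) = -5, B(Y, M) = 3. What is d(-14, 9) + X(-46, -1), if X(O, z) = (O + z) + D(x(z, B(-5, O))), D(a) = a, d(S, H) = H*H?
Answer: 44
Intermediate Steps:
d(S, H) = H²
x(u, v) = 10 (x(u, v) = 5 - 1*(-5) = 5 + 5 = 10)
X(O, z) = 10 + O + z (X(O, z) = (O + z) + 10 = 10 + O + z)
d(-14, 9) + X(-46, -1) = 9² + (10 - 46 - 1) = 81 - 37 = 44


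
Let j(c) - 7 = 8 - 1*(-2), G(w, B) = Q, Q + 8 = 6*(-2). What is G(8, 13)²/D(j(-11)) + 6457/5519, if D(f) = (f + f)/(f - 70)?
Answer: -58391631/93823 ≈ -622.36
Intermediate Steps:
Q = -20 (Q = -8 + 6*(-2) = -8 - 12 = -20)
G(w, B) = -20
j(c) = 17 (j(c) = 7 + (8 - 1*(-2)) = 7 + (8 + 2) = 7 + 10 = 17)
D(f) = 2*f/(-70 + f) (D(f) = (2*f)/(-70 + f) = 2*f/(-70 + f))
G(8, 13)²/D(j(-11)) + 6457/5519 = (-20)²/((2*17/(-70 + 17))) + 6457/5519 = 400/((2*17/(-53))) + 6457*(1/5519) = 400/((2*17*(-1/53))) + 6457/5519 = 400/(-34/53) + 6457/5519 = 400*(-53/34) + 6457/5519 = -10600/17 + 6457/5519 = -58391631/93823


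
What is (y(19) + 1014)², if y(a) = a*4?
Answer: 1188100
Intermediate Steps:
y(a) = 4*a
(y(19) + 1014)² = (4*19 + 1014)² = (76 + 1014)² = 1090² = 1188100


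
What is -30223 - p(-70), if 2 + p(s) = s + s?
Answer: -30081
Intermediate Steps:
p(s) = -2 + 2*s (p(s) = -2 + (s + s) = -2 + 2*s)
-30223 - p(-70) = -30223 - (-2 + 2*(-70)) = -30223 - (-2 - 140) = -30223 - 1*(-142) = -30223 + 142 = -30081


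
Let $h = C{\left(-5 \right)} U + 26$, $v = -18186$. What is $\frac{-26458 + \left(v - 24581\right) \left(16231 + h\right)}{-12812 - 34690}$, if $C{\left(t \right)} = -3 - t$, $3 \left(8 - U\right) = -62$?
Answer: $\frac{2093224655}{142506} \approx 14689.0$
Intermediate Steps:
$U = \frac{86}{3}$ ($U = 8 - - \frac{62}{3} = 8 + \frac{62}{3} = \frac{86}{3} \approx 28.667$)
$h = \frac{250}{3}$ ($h = \left(-3 - -5\right) \frac{86}{3} + 26 = \left(-3 + 5\right) \frac{86}{3} + 26 = 2 \cdot \frac{86}{3} + 26 = \frac{172}{3} + 26 = \frac{250}{3} \approx 83.333$)
$\frac{-26458 + \left(v - 24581\right) \left(16231 + h\right)}{-12812 - 34690} = \frac{-26458 + \left(-18186 - 24581\right) \left(16231 + \frac{250}{3}\right)}{-12812 - 34690} = \frac{-26458 - \frac{2093145281}{3}}{-47502} = \left(-26458 - \frac{2093145281}{3}\right) \left(- \frac{1}{47502}\right) = \left(- \frac{2093224655}{3}\right) \left(- \frac{1}{47502}\right) = \frac{2093224655}{142506}$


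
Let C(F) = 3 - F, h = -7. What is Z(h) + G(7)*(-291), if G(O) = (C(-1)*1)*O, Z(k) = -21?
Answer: -8169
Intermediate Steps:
G(O) = 4*O (G(O) = ((3 - 1*(-1))*1)*O = ((3 + 1)*1)*O = (4*1)*O = 4*O)
Z(h) + G(7)*(-291) = -21 + (4*7)*(-291) = -21 + 28*(-291) = -21 - 8148 = -8169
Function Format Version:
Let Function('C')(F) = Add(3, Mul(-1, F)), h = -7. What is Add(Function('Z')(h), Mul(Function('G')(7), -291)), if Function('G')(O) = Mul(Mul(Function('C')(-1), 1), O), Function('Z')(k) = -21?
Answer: -8169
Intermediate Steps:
Function('G')(O) = Mul(4, O) (Function('G')(O) = Mul(Mul(Add(3, Mul(-1, -1)), 1), O) = Mul(Mul(Add(3, 1), 1), O) = Mul(Mul(4, 1), O) = Mul(4, O))
Add(Function('Z')(h), Mul(Function('G')(7), -291)) = Add(-21, Mul(Mul(4, 7), -291)) = Add(-21, Mul(28, -291)) = Add(-21, -8148) = -8169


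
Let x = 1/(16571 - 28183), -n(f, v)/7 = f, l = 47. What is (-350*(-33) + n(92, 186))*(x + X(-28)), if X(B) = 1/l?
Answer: 63063945/272882 ≈ 231.10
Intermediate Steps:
n(f, v) = -7*f
x = -1/11612 (x = 1/(-11612) = -1/11612 ≈ -8.6118e-5)
X(B) = 1/47
(-350*(-33) + n(92, 186))*(x + X(-28)) = (-350*(-33) - 7*92)*(-1/11612 + 1/47) = (11550 - 644)*(11565/545764) = 10906*(11565/545764) = 63063945/272882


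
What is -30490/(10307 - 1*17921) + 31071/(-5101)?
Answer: -40522552/19419507 ≈ -2.0867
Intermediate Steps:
-30490/(10307 - 1*17921) + 31071/(-5101) = -30490/(10307 - 17921) + 31071*(-1/5101) = -30490/(-7614) - 31071/5101 = -30490*(-1/7614) - 31071/5101 = 15245/3807 - 31071/5101 = -40522552/19419507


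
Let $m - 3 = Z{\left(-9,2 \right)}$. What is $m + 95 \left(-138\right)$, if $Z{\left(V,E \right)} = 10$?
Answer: $-13097$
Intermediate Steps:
$m = 13$ ($m = 3 + 10 = 13$)
$m + 95 \left(-138\right) = 13 + 95 \left(-138\right) = 13 - 13110 = -13097$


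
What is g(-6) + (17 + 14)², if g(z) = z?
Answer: 955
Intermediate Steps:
g(-6) + (17 + 14)² = -6 + (17 + 14)² = -6 + 31² = -6 + 961 = 955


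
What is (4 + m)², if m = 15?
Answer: 361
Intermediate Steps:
(4 + m)² = (4 + 15)² = 19² = 361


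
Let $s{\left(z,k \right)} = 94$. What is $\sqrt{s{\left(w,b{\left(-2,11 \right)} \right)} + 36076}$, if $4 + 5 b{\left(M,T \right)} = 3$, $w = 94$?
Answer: $\sqrt{36170} \approx 190.18$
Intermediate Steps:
$b{\left(M,T \right)} = - \frac{1}{5}$ ($b{\left(M,T \right)} = - \frac{4}{5} + \frac{1}{5} \cdot 3 = - \frac{4}{5} + \frac{3}{5} = - \frac{1}{5}$)
$\sqrt{s{\left(w,b{\left(-2,11 \right)} \right)} + 36076} = \sqrt{94 + 36076} = \sqrt{36170}$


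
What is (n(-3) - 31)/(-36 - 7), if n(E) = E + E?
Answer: 37/43 ≈ 0.86047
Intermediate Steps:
n(E) = 2*E
(n(-3) - 31)/(-36 - 7) = (2*(-3) - 31)/(-36 - 7) = (-6 - 31)/(-43) = -37*(-1/43) = 37/43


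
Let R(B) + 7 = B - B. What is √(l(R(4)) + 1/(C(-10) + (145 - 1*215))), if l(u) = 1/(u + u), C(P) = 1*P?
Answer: I*√1645/140 ≈ 0.2897*I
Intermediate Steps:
C(P) = P
R(B) = -7 (R(B) = -7 + (B - B) = -7 + 0 = -7)
l(u) = 1/(2*u)
√(l(R(4)) + 1/(C(-10) + (145 - 1*215))) = √((½)/(-7) + 1/(-10 + (145 - 1*215))) = √((½)*(-⅐) + 1/(-10 + (145 - 215))) = √(-1/14 + 1/(-10 - 70)) = √(-1/14 + 1/(-80)) = √(-1/14 - 1/80) = √(-47/560) = I*√1645/140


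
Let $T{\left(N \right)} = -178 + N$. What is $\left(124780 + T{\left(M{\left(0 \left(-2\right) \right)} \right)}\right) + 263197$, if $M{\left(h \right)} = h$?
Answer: $387799$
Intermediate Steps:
$\left(124780 + T{\left(M{\left(0 \left(-2\right) \right)} \right)}\right) + 263197 = \left(124780 + \left(-178 + 0 \left(-2\right)\right)\right) + 263197 = \left(124780 + \left(-178 + 0\right)\right) + 263197 = \left(124780 - 178\right) + 263197 = 124602 + 263197 = 387799$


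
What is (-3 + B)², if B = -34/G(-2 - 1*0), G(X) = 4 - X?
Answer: 676/9 ≈ 75.111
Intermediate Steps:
B = -17/3 (B = -34/(4 - (-2 - 1*0)) = -34/(4 - (-2 + 0)) = -34/(4 - 1*(-2)) = -34/(4 + 2) = -34/6 = -34*⅙ = -17/3 ≈ -5.6667)
(-3 + B)² = (-3 - 17/3)² = (-26/3)² = 676/9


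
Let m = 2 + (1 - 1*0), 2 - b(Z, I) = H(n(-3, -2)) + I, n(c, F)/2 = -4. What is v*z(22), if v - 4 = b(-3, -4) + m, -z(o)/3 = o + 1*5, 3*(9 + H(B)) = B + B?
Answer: -2214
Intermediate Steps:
n(c, F) = -8 (n(c, F) = 2*(-4) = -8)
H(B) = -9 + 2*B/3 (H(B) = -9 + (B + B)/3 = -9 + (2*B)/3 = -9 + 2*B/3)
z(o) = -15 - 3*o (z(o) = -3*(o + 1*5) = -3*(o + 5) = -3*(5 + o) = -15 - 3*o)
b(Z, I) = 49/3 - I (b(Z, I) = 2 - ((-9 + (⅔)*(-8)) + I) = 2 - ((-9 - 16/3) + I) = 2 - (-43/3 + I) = 2 + (43/3 - I) = 49/3 - I)
m = 3 (m = 2 + (1 + 0) = 2 + 1 = 3)
v = 82/3 (v = 4 + ((49/3 - 1*(-4)) + 3) = 4 + ((49/3 + 4) + 3) = 4 + (61/3 + 3) = 4 + 70/3 = 82/3 ≈ 27.333)
v*z(22) = 82*(-15 - 3*22)/3 = 82*(-15 - 66)/3 = (82/3)*(-81) = -2214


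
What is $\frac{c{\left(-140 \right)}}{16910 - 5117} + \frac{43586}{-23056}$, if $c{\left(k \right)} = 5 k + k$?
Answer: $- \frac{88896123}{45316568} \approx -1.9617$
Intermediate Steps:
$c{\left(k \right)} = 6 k$
$\frac{c{\left(-140 \right)}}{16910 - 5117} + \frac{43586}{-23056} = \frac{6 \left(-140\right)}{16910 - 5117} + \frac{43586}{-23056} = - \frac{840}{16910 - 5117} + 43586 \left(- \frac{1}{23056}\right) = - \frac{840}{11793} - \frac{21793}{11528} = \left(-840\right) \frac{1}{11793} - \frac{21793}{11528} = - \frac{280}{3931} - \frac{21793}{11528} = - \frac{88896123}{45316568}$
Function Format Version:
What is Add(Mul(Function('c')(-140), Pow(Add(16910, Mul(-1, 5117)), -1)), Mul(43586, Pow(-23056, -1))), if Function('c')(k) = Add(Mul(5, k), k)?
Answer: Rational(-88896123, 45316568) ≈ -1.9617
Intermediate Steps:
Function('c')(k) = Mul(6, k)
Add(Mul(Function('c')(-140), Pow(Add(16910, Mul(-1, 5117)), -1)), Mul(43586, Pow(-23056, -1))) = Add(Mul(Mul(6, -140), Pow(Add(16910, Mul(-1, 5117)), -1)), Mul(43586, Pow(-23056, -1))) = Add(Mul(-840, Pow(Add(16910, -5117), -1)), Mul(43586, Rational(-1, 23056))) = Add(Mul(-840, Pow(11793, -1)), Rational(-21793, 11528)) = Add(Mul(-840, Rational(1, 11793)), Rational(-21793, 11528)) = Add(Rational(-280, 3931), Rational(-21793, 11528)) = Rational(-88896123, 45316568)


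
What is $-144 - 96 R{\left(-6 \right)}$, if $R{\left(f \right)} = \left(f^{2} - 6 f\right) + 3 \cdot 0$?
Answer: $-7056$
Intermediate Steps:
$R{\left(f \right)} = f^{2} - 6 f$ ($R{\left(f \right)} = \left(f^{2} - 6 f\right) + 0 = f^{2} - 6 f$)
$-144 - 96 R{\left(-6 \right)} = -144 - 96 \left(- 6 \left(-6 - 6\right)\right) = -144 - 96 \left(\left(-6\right) \left(-12\right)\right) = -144 - 6912 = -7056$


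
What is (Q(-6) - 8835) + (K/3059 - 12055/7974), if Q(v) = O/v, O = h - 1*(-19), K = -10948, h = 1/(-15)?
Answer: -2233008121/252510 ≈ -8843.3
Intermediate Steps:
h = -1/15 ≈ -0.066667
O = 284/15 (O = -1/15 - 1*(-19) = -1/15 + 19 = 284/15 ≈ 18.933)
Q(v) = 284/(15*v)
(Q(-6) - 8835) + (K/3059 - 12055/7974) = ((284/15)/(-6) - 8835) + (-10948/3059 - 12055/7974) = ((284/15)*(-⅙) - 8835) + (-10948*1/3059 - 12055*1/7974) = (-142/45 - 8835) + (-68/19 - 12055/7974) = -397717/45 - 771277/151506 = -2233008121/252510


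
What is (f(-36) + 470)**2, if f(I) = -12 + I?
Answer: 178084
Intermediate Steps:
(f(-36) + 470)**2 = ((-12 - 36) + 470)**2 = (-48 + 470)**2 = 422**2 = 178084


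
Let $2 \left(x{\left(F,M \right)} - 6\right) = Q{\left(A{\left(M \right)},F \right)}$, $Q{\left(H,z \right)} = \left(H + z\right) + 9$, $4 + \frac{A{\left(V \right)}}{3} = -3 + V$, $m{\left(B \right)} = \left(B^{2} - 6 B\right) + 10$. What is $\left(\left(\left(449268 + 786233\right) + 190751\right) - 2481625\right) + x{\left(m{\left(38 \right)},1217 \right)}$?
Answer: $- \frac{2105869}{2} \approx -1.0529 \cdot 10^{6}$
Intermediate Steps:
$m{\left(B \right)} = 10 + B^{2} - 6 B$
$A{\left(V \right)} = -21 + 3 V$ ($A{\left(V \right)} = -12 + 3 \left(-3 + V\right) = -12 + \left(-9 + 3 V\right) = -21 + 3 V$)
$Q{\left(H,z \right)} = 9 + H + z$
$x{\left(F,M \right)} = \frac{F}{2} + \frac{3 M}{2}$ ($x{\left(F,M \right)} = 6 + \frac{9 + \left(-21 + 3 M\right) + F}{2} = 6 + \frac{-12 + F + 3 M}{2} = 6 + \left(-6 + \frac{F}{2} + \frac{3 M}{2}\right) = \frac{F}{2} + \frac{3 M}{2}$)
$\left(\left(\left(449268 + 786233\right) + 190751\right) - 2481625\right) + x{\left(m{\left(38 \right)},1217 \right)} = \left(\left(\left(449268 + 786233\right) + 190751\right) - 2481625\right) + \left(\frac{10 + 38^{2} - 228}{2} + \frac{3}{2} \cdot 1217\right) = \left(\left(1235501 + 190751\right) - 2481625\right) + \left(\frac{10 + 1444 - 228}{2} + \frac{3651}{2}\right) = \left(1426252 - 2481625\right) + \left(\frac{1}{2} \cdot 1226 + \frac{3651}{2}\right) = -1055373 + \left(613 + \frac{3651}{2}\right) = -1055373 + \frac{4877}{2} = - \frac{2105869}{2}$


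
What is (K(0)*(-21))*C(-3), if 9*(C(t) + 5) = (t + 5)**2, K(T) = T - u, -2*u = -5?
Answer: -1435/6 ≈ -239.17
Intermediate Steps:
u = 5/2 (u = -1/2*(-5) = 5/2 ≈ 2.5000)
K(T) = -5/2 + T (K(T) = T - 1*5/2 = T - 5/2 = -5/2 + T)
C(t) = -5 + (5 + t)**2/9 (C(t) = -5 + (t + 5)**2/9 = -5 + (5 + t)**2/9)
(K(0)*(-21))*C(-3) = ((-5/2 + 0)*(-21))*(-5 + (5 - 3)**2/9) = (-5/2*(-21))*(-5 + (1/9)*2**2) = 105*(-5 + (1/9)*4)/2 = 105*(-5 + 4/9)/2 = (105/2)*(-41/9) = -1435/6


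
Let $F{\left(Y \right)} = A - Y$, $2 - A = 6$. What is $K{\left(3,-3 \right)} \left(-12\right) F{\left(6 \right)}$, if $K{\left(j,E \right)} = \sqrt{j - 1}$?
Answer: $120 \sqrt{2} \approx 169.71$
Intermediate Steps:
$A = -4$ ($A = 2 - 6 = -4$)
$F{\left(Y \right)} = -4 - Y$
$K{\left(j,E \right)} = \sqrt{-1 + j}$
$K{\left(3,-3 \right)} \left(-12\right) F{\left(6 \right)} = \sqrt{-1 + 3} \left(-12\right) \left(-4 - 6\right) = \sqrt{2} \left(-12\right) \left(-4 - 6\right) = - 12 \sqrt{2} \left(-10\right) = 120 \sqrt{2}$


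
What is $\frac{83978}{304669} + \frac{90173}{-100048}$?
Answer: $- \frac{95834607}{153173488} \approx -0.62566$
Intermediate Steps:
$\frac{83978}{304669} + \frac{90173}{-100048} = 83978 \cdot \frac{1}{304669} + 90173 \left(- \frac{1}{100048}\right) = \frac{422}{1531} - \frac{90173}{100048} = - \frac{95834607}{153173488}$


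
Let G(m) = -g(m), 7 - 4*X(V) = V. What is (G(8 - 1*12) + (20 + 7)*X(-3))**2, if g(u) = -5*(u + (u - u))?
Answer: 9025/4 ≈ 2256.3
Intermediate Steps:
X(V) = 7/4 - V/4
g(u) = -5*u (g(u) = -5*(u + 0) = -5*u)
G(m) = 5*m (G(m) = -(-5)*m = 5*m)
(G(8 - 1*12) + (20 + 7)*X(-3))**2 = (5*(8 - 1*12) + (20 + 7)*(7/4 - 1/4*(-3)))**2 = (5*(8 - 12) + 27*(7/4 + 3/4))**2 = (5*(-4) + 27*(5/2))**2 = (-20 + 135/2)**2 = (95/2)**2 = 9025/4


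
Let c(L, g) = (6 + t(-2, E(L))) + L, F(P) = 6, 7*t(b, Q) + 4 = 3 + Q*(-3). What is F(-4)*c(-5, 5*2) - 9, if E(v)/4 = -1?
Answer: 45/7 ≈ 6.4286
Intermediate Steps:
E(v) = -4 (E(v) = 4*(-1) = -4)
t(b, Q) = -⅐ - 3*Q/7 (t(b, Q) = -4/7 + (3 + Q*(-3))/7 = -4/7 + (3 - 3*Q)/7 = -4/7 + (3/7 - 3*Q/7) = -⅐ - 3*Q/7)
c(L, g) = 53/7 + L (c(L, g) = (6 + (-⅐ - 3/7*(-4))) + L = (6 + (-⅐ + 12/7)) + L = (6 + 11/7) + L = 53/7 + L)
F(-4)*c(-5, 5*2) - 9 = 6*(53/7 - 5) - 9 = 6*(18/7) - 9 = 108/7 - 9 = 45/7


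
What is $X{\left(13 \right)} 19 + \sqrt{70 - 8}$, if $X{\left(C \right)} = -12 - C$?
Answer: $-475 + \sqrt{62} \approx -467.13$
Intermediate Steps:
$X{\left(13 \right)} 19 + \sqrt{70 - 8} = \left(-12 - 13\right) 19 + \sqrt{70 - 8} = \left(-12 - 13\right) 19 + \sqrt{62} = \left(-25\right) 19 + \sqrt{62} = -475 + \sqrt{62}$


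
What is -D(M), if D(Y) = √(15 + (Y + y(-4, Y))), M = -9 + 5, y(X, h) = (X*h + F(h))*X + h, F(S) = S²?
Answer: -11*I ≈ -11.0*I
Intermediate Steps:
y(X, h) = h + X*(h² + X*h) (y(X, h) = (X*h + h²)*X + h = (h² + X*h)*X + h = X*(h² + X*h) + h = h + X*(h² + X*h))
M = -4
D(Y) = √(15 + Y + Y*(17 - 4*Y)) (D(Y) = √(15 + (Y + Y*(1 + (-4)² - 4*Y))) = √(15 + (Y + Y*(1 + 16 - 4*Y))) = √(15 + (Y + Y*(17 - 4*Y))) = √(15 + Y + Y*(17 - 4*Y)))
-D(M) = -√(15 - 4*(-4)² + 18*(-4)) = -√(15 - 4*16 - 72) = -√(15 - 64 - 72) = -√(-121) = -11*I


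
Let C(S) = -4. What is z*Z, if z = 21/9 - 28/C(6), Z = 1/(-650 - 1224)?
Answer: -14/2811 ≈ -0.0049804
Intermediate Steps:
Z = -1/1874 (Z = 1/(-1874) = -1/1874 ≈ -0.00053362)
z = 28/3 (z = 21/9 - 28/(-4) = 21*(⅑) - 28*(-¼) = 7/3 + 7 = 28/3 ≈ 9.3333)
z*Z = (28/3)*(-1/1874) = -14/2811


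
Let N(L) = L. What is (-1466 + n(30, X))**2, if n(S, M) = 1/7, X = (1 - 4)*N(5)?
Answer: 105288121/49 ≈ 2.1487e+6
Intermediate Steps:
X = -15 (X = (1 - 4)*5 = -3*5 = -15)
n(S, M) = 1/7
(-1466 + n(30, X))**2 = (-1466 + 1/7)**2 = (-10261/7)**2 = 105288121/49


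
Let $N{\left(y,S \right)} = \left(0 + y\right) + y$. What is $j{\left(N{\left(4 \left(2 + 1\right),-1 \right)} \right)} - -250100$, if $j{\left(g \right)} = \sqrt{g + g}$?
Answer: $250100 + 4 \sqrt{3} \approx 2.5011 \cdot 10^{5}$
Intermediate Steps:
$N{\left(y,S \right)} = 2 y$ ($N{\left(y,S \right)} = y + y = 2 y$)
$j{\left(g \right)} = \sqrt{2} \sqrt{g}$ ($j{\left(g \right)} = \sqrt{2 g} = \sqrt{2} \sqrt{g}$)
$j{\left(N{\left(4 \left(2 + 1\right),-1 \right)} \right)} - -250100 = \sqrt{2} \sqrt{2 \cdot 4 \left(2 + 1\right)} - -250100 = \sqrt{2} \sqrt{2 \cdot 4 \cdot 3} + 250100 = \sqrt{2} \sqrt{2 \cdot 12} + 250100 = \sqrt{2} \sqrt{24} + 250100 = \sqrt{2} \cdot 2 \sqrt{6} + 250100 = 4 \sqrt{3} + 250100 = 250100 + 4 \sqrt{3}$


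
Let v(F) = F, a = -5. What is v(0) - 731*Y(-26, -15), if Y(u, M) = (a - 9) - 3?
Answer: 12427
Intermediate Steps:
Y(u, M) = -17 (Y(u, M) = (-5 - 9) - 3 = -14 - 3 = -17)
v(0) - 731*Y(-26, -15) = 0 - 731*(-17) = 0 + 12427 = 12427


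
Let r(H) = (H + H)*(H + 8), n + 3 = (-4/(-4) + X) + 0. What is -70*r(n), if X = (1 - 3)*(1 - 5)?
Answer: -11760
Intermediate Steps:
X = 8 (X = -2*(-4) = 8)
n = 6 (n = -3 + ((-4/(-4) + 8) + 0) = -3 + ((-4*(-¼) + 8) + 0) = -3 + ((1 + 8) + 0) = -3 + (9 + 0) = -3 + 9 = 6)
r(H) = 2*H*(8 + H) (r(H) = (2*H)*(8 + H) = 2*H*(8 + H))
-70*r(n) = -140*6*(8 + 6) = -140*6*14 = -70*168 = -11760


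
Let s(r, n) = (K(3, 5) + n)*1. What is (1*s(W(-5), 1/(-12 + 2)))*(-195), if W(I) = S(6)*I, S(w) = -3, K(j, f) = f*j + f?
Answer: -7761/2 ≈ -3880.5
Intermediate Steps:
K(j, f) = f + f*j
W(I) = -3*I
s(r, n) = 20 + n (s(r, n) = (5*(1 + 3) + n)*1 = (5*4 + n)*1 = (20 + n)*1 = 20 + n)
(1*s(W(-5), 1/(-12 + 2)))*(-195) = (1*(20 + 1/(-12 + 2)))*(-195) = (1*(20 + 1/(-10)))*(-195) = (1*(20 - ⅒))*(-195) = (1*(199/10))*(-195) = (199/10)*(-195) = -7761/2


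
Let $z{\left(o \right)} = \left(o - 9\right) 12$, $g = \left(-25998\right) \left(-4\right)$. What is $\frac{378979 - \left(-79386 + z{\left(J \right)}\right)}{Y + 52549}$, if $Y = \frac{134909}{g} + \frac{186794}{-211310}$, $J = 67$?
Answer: $\frac{5028535052134440}{577374842632811} \approx 8.7093$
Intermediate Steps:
$g = 103992$
$z{\left(o \right)} = -108 + 12 o$ ($z{\left(o \right)} = \left(-9 + o\right) 12 = -108 + 12 o$)
$Y = \frac{4541269571}{10987274760}$ ($Y = \frac{134909}{103992} + \frac{186794}{-211310} = 134909 \cdot \frac{1}{103992} + 186794 \left(- \frac{1}{211310}\right) = \frac{134909}{103992} - \frac{93397}{105655} = \frac{4541269571}{10987274760} \approx 0.41332$)
$\frac{378979 - \left(-79386 + z{\left(J \right)}\right)}{Y + 52549} = \frac{378979 + \left(79386 - \left(-108 + 12 \cdot 67\right)\right)}{\frac{4541269571}{10987274760} + 52549} = \frac{378979 + \left(79386 - \left(-108 + 804\right)\right)}{\frac{577374842632811}{10987274760}} = \left(378979 + \left(79386 - 696\right)\right) \frac{10987274760}{577374842632811} = \left(378979 + 78690\right) \frac{10987274760}{577374842632811} = 457669 \cdot \frac{10987274760}{577374842632811} = \frac{5028535052134440}{577374842632811}$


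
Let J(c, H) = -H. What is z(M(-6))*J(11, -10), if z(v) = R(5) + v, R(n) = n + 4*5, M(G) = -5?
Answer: 200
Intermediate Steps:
R(n) = 20 + n (R(n) = n + 20 = 20 + n)
z(v) = 25 + v (z(v) = (20 + 5) + v = 25 + v)
z(M(-6))*J(11, -10) = (25 - 5)*(-1*(-10)) = 20*10 = 200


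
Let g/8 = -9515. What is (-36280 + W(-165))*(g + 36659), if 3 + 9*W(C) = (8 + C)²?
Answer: 11912249914/9 ≈ 1.3236e+9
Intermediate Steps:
W(C) = -⅓ + (8 + C)²/9
g = -76120 (g = 8*(-9515) = -76120)
(-36280 + W(-165))*(g + 36659) = (-36280 + (-⅓ + (8 - 165)²/9))*(-76120 + 36659) = (-36280 + (-⅓ + (⅑)*(-157)²))*(-39461) = (-36280 + (-⅓ + (⅑)*24649))*(-39461) = (-36280 + (-⅓ + 24649/9))*(-39461) = (-36280 + 24646/9)*(-39461) = -301874/9*(-39461) = 11912249914/9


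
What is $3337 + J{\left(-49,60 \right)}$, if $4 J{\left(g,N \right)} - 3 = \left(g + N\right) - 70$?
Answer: $3323$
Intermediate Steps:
$J{\left(g,N \right)} = - \frac{67}{4} + \frac{N}{4} + \frac{g}{4}$ ($J{\left(g,N \right)} = \frac{3}{4} + \frac{\left(g + N\right) - 70}{4} = \frac{3}{4} + \frac{\left(N + g\right) - 70}{4} = \frac{3}{4} + \frac{-70 + N + g}{4} = \frac{3}{4} + \left(- \frac{35}{2} + \frac{N}{4} + \frac{g}{4}\right) = - \frac{67}{4} + \frac{N}{4} + \frac{g}{4}$)
$3337 + J{\left(-49,60 \right)} = 3337 + \left(- \frac{67}{4} + \frac{1}{4} \cdot 60 + \frac{1}{4} \left(-49\right)\right) = 3337 - 14 = 3323$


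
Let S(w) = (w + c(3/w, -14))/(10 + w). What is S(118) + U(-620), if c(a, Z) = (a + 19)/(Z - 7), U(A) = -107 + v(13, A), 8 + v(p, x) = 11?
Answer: -32696977/317184 ≈ -103.09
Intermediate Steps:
v(p, x) = 3 (v(p, x) = -8 + 11 = 3)
U(A) = -104 (U(A) = -107 + 3 = -104)
c(a, Z) = (19 + a)/(-7 + Z)
S(w) = (-19/21 + w - 1/(7*w))/(10 + w) (S(w) = (w + (19 + 3/w)/(-7 - 14))/(10 + w) = (w + (19 + 3/w)/(-21))/(10 + w) = (w - (19 + 3/w)/21)/(10 + w) = (w + (-19/21 - 1/(7*w)))/(10 + w) = (-19/21 + w - 1/(7*w))/(10 + w))
S(118) + U(-620) = (1/21)*(-3 - 1*118*(19 - 21*118))/(118*(10 + 118)) - 104 = (1/21)*(1/118)*(-3 - 1*118*(19 - 2478))/128 - 104 = (1/21)*(1/118)*(1/128)*(-3 - 1*118*(-2459)) - 104 = (1/21)*(1/118)*(1/128)*(-3 + 290162) - 104 = (1/21)*(1/118)*(1/128)*290159 - 104 = 290159/317184 - 104 = -32696977/317184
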